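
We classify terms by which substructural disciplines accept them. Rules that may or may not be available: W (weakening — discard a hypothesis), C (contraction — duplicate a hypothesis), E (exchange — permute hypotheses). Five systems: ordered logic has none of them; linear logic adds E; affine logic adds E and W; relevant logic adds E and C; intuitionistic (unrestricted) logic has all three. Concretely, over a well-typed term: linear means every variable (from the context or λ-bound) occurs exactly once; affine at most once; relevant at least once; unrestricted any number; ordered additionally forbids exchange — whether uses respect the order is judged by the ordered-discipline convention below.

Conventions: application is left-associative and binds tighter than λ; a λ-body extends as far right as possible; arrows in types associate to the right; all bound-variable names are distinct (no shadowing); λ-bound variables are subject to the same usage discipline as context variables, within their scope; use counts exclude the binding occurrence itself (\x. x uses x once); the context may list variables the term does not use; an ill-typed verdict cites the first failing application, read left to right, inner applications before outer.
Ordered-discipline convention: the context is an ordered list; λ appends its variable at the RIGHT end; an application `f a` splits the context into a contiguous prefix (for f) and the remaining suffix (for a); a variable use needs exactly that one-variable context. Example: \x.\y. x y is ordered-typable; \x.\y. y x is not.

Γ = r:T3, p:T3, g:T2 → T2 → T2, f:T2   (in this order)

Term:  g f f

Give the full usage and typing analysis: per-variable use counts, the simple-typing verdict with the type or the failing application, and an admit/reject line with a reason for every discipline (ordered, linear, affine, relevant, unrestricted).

usage: r=0; p=0; g=1; f=2
use order (left to right): g, f, f
typing: well-typed — term : T2
ordered: ✗, f ×2 used more than once (contraction); r, p never used (weakening)
linear: ✗, f ×2 used more than once (contraction); r, p never used (weakening)
affine: ✗, f ×2 used more than once (contraction)
relevant: ✗, r, p never used (weakening)
unrestricted: ✓, type-checks (T2) and nothing is barred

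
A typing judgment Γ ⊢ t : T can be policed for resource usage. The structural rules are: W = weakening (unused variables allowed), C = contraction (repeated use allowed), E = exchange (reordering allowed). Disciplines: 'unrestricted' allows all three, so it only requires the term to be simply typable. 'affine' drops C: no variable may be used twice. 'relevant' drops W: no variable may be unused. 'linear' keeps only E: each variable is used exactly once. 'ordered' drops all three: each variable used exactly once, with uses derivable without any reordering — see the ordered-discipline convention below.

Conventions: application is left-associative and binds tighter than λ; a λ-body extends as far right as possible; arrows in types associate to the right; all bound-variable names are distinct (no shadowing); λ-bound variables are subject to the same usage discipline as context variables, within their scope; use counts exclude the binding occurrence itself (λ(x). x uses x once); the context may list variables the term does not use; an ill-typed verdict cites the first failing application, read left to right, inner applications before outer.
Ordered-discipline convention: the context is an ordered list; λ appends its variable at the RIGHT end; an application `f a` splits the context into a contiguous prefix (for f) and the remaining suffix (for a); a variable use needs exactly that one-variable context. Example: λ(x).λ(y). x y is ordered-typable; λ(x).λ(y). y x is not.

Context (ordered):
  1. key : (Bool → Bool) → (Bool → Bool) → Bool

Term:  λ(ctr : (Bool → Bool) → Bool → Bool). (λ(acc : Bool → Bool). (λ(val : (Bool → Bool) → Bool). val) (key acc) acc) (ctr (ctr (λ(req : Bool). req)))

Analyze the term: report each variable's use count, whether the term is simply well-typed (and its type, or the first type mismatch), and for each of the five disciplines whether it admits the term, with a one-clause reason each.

use counts: key: 1; ctr (bound): 2; acc (bound): 2; val (bound): 1; req (bound): 1
left-to-right use order: val, key, acc, acc, ctr, ctr, req
typing: well-typed — term : ((Bool → Bool) → Bool → Bool) → Bool
ordered ✗ (repeated use of ctr ×2, acc ×2)
linear ✗ (repeated use of ctr ×2, acc ×2)
affine ✗ (repeated use of ctr ×2, acc ×2)
relevant ✓ (key, ctr, acc, val, req: all used, weakening unneeded)
unrestricted ✓ (typability at ((Bool → Bool) → Bool → Bool) → Bool is all that's needed)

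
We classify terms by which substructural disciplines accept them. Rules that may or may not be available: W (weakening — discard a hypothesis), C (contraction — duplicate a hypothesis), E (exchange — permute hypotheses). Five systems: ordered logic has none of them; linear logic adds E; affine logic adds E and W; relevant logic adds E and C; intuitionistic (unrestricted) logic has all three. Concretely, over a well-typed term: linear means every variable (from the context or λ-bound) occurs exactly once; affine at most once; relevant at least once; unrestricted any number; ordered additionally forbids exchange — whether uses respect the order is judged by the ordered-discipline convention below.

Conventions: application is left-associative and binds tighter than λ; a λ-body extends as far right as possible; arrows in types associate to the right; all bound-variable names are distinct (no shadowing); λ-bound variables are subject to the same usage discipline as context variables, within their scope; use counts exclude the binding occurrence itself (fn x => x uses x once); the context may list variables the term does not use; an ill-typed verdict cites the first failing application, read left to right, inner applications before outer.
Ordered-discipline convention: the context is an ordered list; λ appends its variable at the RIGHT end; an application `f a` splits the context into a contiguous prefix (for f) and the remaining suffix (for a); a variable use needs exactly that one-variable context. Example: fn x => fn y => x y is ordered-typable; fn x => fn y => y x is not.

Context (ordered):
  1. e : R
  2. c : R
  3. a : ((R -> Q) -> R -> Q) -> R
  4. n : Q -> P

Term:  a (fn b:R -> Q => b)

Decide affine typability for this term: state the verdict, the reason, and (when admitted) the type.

yes — e, c, a, n, b: no repeats, contraction unneeded; term : R
usage: e ×0; c ×0; a ×1; n ×0; b (bound) ×1
order of uses: a, b
typing: well-typed at R
summary: ordered ✗ · linear ✗ · affine ✓ · relevant ✗ · unrestricted ✓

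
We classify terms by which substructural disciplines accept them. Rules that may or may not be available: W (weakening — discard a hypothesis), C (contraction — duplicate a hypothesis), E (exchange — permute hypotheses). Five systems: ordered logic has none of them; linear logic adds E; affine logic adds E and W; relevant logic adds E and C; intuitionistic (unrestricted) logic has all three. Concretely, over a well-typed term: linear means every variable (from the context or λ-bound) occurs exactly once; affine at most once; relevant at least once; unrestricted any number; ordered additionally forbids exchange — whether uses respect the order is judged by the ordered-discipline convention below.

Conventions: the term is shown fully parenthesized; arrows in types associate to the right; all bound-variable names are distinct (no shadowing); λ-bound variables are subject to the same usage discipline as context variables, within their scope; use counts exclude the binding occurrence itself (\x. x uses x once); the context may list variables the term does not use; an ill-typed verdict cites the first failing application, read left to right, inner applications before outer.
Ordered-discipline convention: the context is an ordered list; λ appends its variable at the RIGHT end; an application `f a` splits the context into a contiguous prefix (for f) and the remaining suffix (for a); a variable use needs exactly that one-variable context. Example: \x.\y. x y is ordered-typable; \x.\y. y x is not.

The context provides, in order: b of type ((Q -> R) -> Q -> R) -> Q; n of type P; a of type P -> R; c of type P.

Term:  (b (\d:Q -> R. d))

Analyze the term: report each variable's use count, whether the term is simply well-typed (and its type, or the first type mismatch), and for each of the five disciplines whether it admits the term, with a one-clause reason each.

variable uses: b=1, n=0, a=0, c=0, d (bound)=1
use order (left to right): b, d
typing: well-typed at Q
ordered: ✗ — n, a, c never used (weakening)
linear: ✗ — n, a, c never used (weakening)
affine: ✓ — none of b, n, a, c, d used more than once
relevant: ✗ — n, a, c never used (weakening)
unrestricted: ✓ — type-checks (Q) and nothing is barred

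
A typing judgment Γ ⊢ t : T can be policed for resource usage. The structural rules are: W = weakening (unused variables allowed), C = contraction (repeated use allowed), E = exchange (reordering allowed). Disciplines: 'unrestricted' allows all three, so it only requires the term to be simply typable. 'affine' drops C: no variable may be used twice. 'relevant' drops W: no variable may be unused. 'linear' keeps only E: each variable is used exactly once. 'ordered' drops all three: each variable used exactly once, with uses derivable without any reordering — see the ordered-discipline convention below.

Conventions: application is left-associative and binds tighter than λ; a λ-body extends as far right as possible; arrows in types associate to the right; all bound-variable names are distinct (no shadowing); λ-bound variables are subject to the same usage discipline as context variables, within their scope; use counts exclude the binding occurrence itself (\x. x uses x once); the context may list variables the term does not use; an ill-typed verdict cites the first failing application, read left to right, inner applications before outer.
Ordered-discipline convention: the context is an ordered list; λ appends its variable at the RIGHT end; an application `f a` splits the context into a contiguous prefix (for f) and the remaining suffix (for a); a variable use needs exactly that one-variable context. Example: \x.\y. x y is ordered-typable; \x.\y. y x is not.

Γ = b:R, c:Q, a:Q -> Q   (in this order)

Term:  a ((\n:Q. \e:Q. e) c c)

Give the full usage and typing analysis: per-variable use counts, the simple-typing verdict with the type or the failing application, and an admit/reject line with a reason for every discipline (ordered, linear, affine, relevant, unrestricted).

variable uses: b: 0, c: 2, a: 1, n [bound]: 0, e [bound]: 1
order of uses: a, e, c, c
typing: well-typed — term : Q
ordered: ✗, c ×2 used more than once (contraction); needs weakening: b, n unused
linear: ✗, c ×2 used more than once (contraction); needs weakening: b, n unused
affine: ✗, c ×2 used more than once (contraction)
relevant: ✗, needs weakening: b, n unused
unrestricted: ✓, well-typed at Q; no restrictions here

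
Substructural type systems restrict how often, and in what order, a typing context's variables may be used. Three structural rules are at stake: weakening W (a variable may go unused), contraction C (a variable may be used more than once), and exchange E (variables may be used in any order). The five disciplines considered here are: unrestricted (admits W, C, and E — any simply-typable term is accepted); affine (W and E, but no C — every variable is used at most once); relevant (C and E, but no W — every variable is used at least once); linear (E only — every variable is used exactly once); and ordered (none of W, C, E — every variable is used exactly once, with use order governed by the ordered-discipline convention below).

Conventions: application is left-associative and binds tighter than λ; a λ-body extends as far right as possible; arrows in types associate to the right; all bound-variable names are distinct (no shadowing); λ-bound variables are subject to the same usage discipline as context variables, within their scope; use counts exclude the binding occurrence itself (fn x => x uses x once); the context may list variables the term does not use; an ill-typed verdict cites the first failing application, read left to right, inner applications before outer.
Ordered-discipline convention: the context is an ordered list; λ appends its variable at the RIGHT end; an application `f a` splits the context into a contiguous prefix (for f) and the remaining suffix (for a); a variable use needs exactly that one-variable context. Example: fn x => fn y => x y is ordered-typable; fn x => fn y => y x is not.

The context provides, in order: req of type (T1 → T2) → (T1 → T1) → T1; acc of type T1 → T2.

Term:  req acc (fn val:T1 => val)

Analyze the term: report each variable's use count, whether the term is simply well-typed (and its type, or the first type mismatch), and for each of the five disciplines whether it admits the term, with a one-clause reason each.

use counts: req: 1; acc: 1; val [bound]: 1
uses in reading order: req, acc, val
typing: well-typed — term : T1
ordered ✓ (single-use (req, acc, val), ordered derivation ok)
linear ✓ (req, acc, val: one use apiece)
affine ✓ (none of req, acc, val used more than once)
relevant ✓ (req, acc, val: all used, weakening unneeded)
unrestricted ✓ (simply typable at T1; W, C, E all held)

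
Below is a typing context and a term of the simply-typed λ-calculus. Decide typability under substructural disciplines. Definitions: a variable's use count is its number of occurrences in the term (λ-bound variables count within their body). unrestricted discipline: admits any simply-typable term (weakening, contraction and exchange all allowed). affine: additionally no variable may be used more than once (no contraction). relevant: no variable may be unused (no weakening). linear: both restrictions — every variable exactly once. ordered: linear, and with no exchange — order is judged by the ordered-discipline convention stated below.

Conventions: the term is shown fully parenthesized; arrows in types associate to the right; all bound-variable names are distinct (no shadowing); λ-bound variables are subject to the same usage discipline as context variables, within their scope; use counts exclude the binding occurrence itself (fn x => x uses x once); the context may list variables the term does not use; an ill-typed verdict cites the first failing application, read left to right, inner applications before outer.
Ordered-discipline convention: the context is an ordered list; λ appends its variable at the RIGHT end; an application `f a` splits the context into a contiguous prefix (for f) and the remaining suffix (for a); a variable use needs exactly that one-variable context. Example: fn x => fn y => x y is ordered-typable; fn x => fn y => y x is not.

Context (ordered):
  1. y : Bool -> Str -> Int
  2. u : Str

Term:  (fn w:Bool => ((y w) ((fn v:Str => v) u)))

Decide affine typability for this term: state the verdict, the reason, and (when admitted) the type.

yes — none of y, u, w, v used more than once; term : Bool -> Int
usage: y ×1; u ×1; w (λ-bound) ×1; v (λ-bound) ×1
use order (left to right): y, w, v, u
typing: the term checks, with type Bool -> Int
summary: ordered ✗, linear ✓, affine ✓, relevant ✓, unrestricted ✓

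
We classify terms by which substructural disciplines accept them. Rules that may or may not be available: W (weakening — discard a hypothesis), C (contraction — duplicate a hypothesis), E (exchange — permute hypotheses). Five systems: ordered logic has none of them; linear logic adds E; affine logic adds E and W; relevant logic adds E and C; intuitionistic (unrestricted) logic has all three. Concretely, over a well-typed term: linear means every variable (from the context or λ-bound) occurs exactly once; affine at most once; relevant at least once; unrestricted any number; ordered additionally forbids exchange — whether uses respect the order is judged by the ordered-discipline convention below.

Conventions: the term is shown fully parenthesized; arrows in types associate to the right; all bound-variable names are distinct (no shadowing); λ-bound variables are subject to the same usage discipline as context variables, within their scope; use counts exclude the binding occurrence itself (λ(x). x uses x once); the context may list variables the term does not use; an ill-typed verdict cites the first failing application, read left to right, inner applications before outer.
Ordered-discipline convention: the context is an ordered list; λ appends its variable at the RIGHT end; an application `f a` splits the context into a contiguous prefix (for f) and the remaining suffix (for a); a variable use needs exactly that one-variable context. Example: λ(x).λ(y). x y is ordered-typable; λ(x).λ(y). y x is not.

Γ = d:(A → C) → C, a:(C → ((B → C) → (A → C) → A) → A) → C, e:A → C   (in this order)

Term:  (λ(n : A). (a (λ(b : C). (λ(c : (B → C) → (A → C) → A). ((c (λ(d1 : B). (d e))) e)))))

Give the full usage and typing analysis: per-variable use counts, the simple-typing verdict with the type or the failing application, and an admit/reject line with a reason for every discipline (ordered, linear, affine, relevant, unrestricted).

variable uses: d: 1; a: 1; e: 2; n (bound): 0; b (bound): 0; c (bound): 1; d1 (bound): 0
use order (left to right): a, c, d, e, e
typing: the term checks, with type A → C
ordered: ✗ — repeated use of e ×2; n, b, d1 left unused
linear: ✗ — repeated use of e ×2; n, b, d1 left unused
affine: ✗ — repeated use of e ×2
relevant: ✗ — n, b, d1 left unused
unrestricted: ✓ — simply typable at A → C; W, C, E all held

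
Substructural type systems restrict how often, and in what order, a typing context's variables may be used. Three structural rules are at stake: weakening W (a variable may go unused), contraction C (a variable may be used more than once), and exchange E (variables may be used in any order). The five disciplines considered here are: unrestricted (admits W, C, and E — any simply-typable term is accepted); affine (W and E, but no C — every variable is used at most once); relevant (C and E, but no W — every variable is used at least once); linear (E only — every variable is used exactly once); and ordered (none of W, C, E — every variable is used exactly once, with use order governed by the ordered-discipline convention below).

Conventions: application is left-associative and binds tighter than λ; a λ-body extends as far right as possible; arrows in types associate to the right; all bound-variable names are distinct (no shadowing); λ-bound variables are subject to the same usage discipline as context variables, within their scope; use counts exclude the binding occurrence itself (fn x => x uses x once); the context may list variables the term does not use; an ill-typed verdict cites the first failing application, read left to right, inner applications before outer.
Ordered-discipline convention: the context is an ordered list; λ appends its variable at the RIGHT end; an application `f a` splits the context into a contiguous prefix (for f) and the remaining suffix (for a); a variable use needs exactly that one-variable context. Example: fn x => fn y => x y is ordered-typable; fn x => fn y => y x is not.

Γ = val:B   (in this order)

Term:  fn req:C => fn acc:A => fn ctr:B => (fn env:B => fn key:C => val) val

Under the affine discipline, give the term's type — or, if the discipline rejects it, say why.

not well-typed under affine — val ×2 used more than once (contraction)
use counts: val: 2×; req (λ-bound): 0×; acc (λ-bound): 0×; ctr (λ-bound): 0×; env (λ-bound): 0×; key (λ-bound): 0×
order of uses: val, val
typing: ✓ — C → A → B → C → B
per-discipline verdicts: ordered ✗ · linear ✗ · affine ✗ · relevant ✗ · unrestricted ✓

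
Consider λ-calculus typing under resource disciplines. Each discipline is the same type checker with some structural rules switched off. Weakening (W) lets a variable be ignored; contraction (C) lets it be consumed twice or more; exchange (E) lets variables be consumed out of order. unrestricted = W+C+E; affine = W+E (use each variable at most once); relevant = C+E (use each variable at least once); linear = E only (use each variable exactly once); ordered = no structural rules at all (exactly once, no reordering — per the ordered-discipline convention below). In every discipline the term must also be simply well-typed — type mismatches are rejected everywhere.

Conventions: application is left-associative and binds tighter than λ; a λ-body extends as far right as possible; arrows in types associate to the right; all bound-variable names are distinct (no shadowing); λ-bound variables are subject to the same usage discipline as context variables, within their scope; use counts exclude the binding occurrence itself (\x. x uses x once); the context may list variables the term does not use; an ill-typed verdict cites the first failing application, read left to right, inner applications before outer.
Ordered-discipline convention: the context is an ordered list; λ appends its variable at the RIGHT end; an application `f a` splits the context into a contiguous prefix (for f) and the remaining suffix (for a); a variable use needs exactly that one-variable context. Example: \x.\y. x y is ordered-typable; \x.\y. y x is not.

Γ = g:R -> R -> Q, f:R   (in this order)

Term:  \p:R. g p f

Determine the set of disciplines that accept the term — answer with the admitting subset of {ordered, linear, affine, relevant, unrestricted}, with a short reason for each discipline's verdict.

admitting disciplines: linear, affine, relevant, unrestricted
usage: g=1; f=1; p (λ-bound)=1
uses in reading order: g, p, f
typing: well-typed — term : R -> Q
ordered: ✗ — no contiguous prefix/suffix split fits g, p, f
linear: ✓ — each of g, f, p used exactly once
affine: ✓ — none of g, f, p used more than once
relevant: ✓ — every one of g, f, p appears
unrestricted: ✓ — typability at R -> Q is all that's needed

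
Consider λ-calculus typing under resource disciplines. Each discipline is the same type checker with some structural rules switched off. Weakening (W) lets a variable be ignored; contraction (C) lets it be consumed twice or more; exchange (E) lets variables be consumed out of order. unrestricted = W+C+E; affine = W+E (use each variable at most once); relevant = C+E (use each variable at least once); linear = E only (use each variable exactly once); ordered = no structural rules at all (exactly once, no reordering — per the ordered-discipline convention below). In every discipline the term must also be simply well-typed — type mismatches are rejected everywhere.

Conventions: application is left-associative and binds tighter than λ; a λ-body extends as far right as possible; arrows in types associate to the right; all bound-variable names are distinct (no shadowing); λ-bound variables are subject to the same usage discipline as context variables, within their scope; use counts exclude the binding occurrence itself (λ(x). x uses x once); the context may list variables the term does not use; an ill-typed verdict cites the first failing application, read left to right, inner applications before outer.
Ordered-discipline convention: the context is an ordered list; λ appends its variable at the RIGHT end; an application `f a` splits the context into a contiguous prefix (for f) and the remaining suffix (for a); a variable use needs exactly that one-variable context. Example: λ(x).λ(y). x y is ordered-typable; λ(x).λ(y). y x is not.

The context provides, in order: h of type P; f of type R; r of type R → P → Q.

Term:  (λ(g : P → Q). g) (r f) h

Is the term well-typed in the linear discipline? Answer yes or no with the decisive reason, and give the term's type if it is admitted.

yes — each of h, f, r, g used exactly once; term : Q
variable uses: h: 1; f: 1; r: 1; g [bound]: 1
uses in reading order: g, r, f, h
typing: well-typed — term : Q
per-discipline verdicts: ordered ✗ · linear ✓ · affine ✓ · relevant ✓ · unrestricted ✓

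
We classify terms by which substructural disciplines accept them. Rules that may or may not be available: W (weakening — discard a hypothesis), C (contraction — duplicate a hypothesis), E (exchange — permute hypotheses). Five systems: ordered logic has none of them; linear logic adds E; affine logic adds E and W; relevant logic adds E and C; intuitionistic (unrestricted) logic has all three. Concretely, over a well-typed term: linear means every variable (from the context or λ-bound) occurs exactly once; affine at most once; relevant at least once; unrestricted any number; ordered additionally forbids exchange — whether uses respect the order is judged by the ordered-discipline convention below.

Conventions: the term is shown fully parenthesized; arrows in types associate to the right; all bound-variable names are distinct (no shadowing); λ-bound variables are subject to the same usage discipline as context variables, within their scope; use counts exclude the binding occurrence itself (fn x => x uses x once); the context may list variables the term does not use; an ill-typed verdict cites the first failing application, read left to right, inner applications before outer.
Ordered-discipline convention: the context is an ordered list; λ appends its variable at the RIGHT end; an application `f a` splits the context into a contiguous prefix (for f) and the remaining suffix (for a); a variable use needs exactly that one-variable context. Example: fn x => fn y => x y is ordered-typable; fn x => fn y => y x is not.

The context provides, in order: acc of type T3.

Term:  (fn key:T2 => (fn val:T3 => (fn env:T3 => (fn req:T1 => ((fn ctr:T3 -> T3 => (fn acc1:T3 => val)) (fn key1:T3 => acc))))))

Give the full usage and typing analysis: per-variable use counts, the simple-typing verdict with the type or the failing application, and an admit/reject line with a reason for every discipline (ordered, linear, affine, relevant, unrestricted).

usage: acc ×1; key (λ-bound) ×0; val (λ-bound) ×1; env (λ-bound) ×0; req (λ-bound) ×0; ctr (λ-bound) ×0; acc1 (λ-bound) ×0; key1 (λ-bound) ×0
use order (left to right): val, acc
typing: well-typed at T2 -> T3 -> T3 -> T1 -> T3 -> T3
ordered: ✗ — needs weakening: key, env, req, ctr, acc1, key1 unused
linear: ✗ — needs weakening: key, env, req, ctr, acc1, key1 unused
affine: ✓ — acc, key, val, env, req, ctr, acc1, key1: no repeats, contraction unneeded
relevant: ✗ — needs weakening: key, env, req, ctr, acc1, key1 unused
unrestricted: ✓ — simply typable at T2 -> T3 -> T3 -> T1 -> T3 -> T3; W, C, E all held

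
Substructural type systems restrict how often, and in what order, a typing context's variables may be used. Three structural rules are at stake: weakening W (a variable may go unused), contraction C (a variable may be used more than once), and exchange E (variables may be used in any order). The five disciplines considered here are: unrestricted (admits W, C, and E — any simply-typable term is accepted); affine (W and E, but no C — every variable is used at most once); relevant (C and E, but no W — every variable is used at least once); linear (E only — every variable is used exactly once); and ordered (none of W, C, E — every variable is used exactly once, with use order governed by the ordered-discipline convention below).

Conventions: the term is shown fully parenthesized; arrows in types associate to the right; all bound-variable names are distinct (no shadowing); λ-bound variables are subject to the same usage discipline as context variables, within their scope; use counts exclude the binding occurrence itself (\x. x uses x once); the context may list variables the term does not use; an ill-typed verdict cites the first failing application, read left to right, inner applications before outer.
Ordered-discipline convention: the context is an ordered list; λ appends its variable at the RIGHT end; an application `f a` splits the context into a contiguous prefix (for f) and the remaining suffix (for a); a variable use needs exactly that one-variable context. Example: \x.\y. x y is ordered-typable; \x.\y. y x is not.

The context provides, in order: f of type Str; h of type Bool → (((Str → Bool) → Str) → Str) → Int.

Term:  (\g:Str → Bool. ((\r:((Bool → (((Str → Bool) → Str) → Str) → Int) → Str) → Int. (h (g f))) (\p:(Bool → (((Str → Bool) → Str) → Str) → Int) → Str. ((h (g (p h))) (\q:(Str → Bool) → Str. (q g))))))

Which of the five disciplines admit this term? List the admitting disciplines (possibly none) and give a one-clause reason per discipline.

accepted by: unrestricted
usage: f=1, h=3, g (bound)=3, r (bound)=0, p (bound)=1, q (bound)=1
left-to-right use order: h, g, f, h, g, p, h, q, g
typing: the term checks, with type (Str → Bool) → (((Str → Bool) → Str) → Str) → Int
ordered ✗ (h ×3, g ×3 used more than once (contraction); unused: r — weakening required)
linear ✗ (h ×3, g ×3 used more than once (contraction); unused: r — weakening required)
affine ✗ (h ×3, g ×3 used more than once (contraction))
relevant ✗ (unused: r — weakening required)
unrestricted ✓ (well-typed at (Str → Bool) → (((Str → Bool) → Str) → Str) → Int; no restrictions here)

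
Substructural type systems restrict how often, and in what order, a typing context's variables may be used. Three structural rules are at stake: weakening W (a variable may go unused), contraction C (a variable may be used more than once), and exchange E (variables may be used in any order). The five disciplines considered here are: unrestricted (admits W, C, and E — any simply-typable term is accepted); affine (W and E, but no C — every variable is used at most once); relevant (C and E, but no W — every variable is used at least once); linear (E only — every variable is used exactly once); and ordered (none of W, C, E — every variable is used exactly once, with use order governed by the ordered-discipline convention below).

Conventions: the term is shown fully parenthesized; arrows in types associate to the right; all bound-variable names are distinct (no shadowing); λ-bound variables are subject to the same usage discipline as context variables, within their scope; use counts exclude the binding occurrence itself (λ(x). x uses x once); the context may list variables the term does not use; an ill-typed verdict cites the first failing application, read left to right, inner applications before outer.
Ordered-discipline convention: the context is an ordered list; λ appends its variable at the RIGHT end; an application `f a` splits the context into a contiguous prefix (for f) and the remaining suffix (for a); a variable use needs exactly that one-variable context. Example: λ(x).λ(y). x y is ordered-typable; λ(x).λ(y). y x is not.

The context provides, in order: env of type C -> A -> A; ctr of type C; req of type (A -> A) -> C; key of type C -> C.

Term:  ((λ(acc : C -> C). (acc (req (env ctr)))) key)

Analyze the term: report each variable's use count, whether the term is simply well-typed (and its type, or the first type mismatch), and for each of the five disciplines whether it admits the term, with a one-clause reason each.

counts: env: 1×; ctr: 1×; req: 1×; key: 1×; acc (λ-bound): 1×
order of uses: acc, req, env, ctr, key
typing: ✓ — C
ordered: ✗, no contiguous prefix/suffix split fits acc, req, env, ctr, key
linear: ✓, single use per variable (env, ctr, req, key, acc)
affine: ✓, env, ctr, req, key, acc: no repeats, contraction unneeded
relevant: ✓, at least one use each (env, ctr, req, key, acc)
unrestricted: ✓, simply typable at C; W, C, E all held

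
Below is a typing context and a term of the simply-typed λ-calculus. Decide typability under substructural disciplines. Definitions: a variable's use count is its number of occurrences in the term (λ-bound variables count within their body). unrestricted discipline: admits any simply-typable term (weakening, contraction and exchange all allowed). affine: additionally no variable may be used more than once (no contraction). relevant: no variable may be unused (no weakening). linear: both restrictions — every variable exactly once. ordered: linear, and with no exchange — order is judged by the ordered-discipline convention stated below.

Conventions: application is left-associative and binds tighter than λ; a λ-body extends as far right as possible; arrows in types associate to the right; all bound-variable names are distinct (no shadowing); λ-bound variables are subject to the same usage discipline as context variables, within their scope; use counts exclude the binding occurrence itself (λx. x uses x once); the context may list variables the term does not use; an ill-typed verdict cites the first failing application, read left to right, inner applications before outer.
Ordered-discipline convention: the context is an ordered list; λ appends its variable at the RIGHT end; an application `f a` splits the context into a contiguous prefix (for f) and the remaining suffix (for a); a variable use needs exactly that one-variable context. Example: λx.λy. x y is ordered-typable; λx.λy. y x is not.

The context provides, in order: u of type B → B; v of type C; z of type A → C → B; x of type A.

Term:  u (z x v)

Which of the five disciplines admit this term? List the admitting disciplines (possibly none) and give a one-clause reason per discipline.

admitted by: linear, affine, relevant, unrestricted
use counts: u: 1; v: 1; z: 1; x: 1
left-to-right use order: u, z, x, v
typing: well-typed — term : B
ordered: ✗, no ordered split (uses run u, z, x, v)
linear: ✓, each of u, v, z, x used exactly once
affine: ✓, no duplicate uses among u, v, z, x
relevant: ✓, every one of u, v, z, x appears
unrestricted: ✓, typability at B is all that's needed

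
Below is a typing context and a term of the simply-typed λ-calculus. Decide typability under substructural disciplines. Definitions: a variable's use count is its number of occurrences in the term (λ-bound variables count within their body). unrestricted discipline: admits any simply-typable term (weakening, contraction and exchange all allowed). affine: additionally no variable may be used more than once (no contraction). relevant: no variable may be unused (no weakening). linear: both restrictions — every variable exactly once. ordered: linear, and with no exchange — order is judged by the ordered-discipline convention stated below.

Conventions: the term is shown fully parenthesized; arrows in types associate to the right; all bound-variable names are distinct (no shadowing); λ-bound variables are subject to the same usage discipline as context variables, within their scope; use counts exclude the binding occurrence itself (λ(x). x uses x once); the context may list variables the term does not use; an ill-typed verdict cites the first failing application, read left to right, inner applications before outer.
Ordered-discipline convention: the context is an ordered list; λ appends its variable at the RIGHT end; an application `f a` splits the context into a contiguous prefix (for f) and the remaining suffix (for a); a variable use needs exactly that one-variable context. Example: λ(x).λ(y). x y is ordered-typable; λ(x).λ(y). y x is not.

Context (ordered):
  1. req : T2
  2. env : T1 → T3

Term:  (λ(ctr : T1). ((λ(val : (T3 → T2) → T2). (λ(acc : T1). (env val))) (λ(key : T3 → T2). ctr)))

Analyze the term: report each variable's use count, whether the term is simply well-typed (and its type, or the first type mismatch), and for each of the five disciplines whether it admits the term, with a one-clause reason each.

counts: req=0, env=1, ctr (bound)=1, val (bound)=1, acc (bound)=0, key (bound)=0
uses in reading order: env, val, ctr
typing: ill-typed: argument of type (T3 → T2) → T2 where T1 is required
ordered: ✗, not simply typable
linear: ✗, fails simple typing
affine: ✗, a type mismatch blocks all five
relevant: ✗, the type mismatch rejects it
unrestricted: ✗, not simply typable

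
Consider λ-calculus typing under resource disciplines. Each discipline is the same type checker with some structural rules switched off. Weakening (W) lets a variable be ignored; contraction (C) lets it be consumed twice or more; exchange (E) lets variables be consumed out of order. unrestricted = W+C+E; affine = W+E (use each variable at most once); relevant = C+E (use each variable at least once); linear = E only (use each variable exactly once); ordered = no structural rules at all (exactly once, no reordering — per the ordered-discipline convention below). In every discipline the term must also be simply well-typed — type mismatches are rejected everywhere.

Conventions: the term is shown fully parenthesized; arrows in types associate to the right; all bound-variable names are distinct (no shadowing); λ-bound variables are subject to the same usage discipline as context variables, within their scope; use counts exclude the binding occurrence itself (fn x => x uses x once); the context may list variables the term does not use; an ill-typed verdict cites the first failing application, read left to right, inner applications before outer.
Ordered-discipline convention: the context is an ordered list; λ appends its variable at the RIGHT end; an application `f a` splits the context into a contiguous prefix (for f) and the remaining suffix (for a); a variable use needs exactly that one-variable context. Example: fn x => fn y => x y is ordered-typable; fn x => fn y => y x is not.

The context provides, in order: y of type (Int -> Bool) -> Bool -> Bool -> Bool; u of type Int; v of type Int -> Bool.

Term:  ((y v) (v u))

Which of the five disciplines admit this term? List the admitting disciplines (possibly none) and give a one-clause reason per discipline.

admitted in: relevant, unrestricted
variable uses: y ×1; u ×1; v ×2
order of uses: y, v, v, u
typing: well-typed — term : Bool -> Bool
ordered: ✗, repeated use of v ×2
linear: ✗, repeated use of v ×2
affine: ✗, repeated use of v ×2
relevant: ✓, at least one use each (y, u, v)
unrestricted: ✓, typability at Bool -> Bool is all that's needed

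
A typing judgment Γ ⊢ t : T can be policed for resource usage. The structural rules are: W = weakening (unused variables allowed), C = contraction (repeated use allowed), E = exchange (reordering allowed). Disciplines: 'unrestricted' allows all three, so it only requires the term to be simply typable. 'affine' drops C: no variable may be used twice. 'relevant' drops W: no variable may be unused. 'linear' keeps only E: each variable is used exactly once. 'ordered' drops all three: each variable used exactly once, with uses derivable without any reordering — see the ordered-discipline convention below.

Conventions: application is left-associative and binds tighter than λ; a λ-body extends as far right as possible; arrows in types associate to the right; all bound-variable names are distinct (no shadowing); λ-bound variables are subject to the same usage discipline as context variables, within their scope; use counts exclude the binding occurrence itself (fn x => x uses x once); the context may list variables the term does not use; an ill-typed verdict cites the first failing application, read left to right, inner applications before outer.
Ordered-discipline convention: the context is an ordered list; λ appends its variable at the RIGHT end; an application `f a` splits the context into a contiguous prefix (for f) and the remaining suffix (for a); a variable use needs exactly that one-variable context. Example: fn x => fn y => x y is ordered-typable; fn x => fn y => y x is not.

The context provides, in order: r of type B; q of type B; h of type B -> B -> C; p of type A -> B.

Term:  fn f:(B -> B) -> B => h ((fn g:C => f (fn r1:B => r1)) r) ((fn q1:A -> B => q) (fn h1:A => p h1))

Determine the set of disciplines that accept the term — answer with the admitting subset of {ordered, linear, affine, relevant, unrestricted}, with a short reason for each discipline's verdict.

admitting disciplines: none
use counts: r ×1, q ×1, h ×1, p ×1, f [bound] ×1, g [bound] ×0, r1 [bound] ×1, q1 [bound] ×0, h1 [bound] ×1
left-to-right use order: h, f, r1, r, q, p, h1
typing: ill-typed: an argument B mismatches the expected C
ordered: ✗ — a type mismatch blocks all five
linear: ✗ — the type mismatch rejects it
affine: ✗ — not simply typable
relevant: ✗ — fails simple typing
unrestricted: ✗ — a type mismatch blocks all five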